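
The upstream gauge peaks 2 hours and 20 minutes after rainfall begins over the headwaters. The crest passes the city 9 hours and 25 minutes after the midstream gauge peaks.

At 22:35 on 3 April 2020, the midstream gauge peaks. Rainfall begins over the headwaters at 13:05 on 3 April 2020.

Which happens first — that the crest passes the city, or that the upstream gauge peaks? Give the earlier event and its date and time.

The midstream gauge peaks: 22:35 Apr 3, 2020.
The crest passes the city: 22:35 Apr 3, 2020 + 9h25m = 08:00 Apr 4, 2020.
Rainfall begins over the headwaters: 13:05 Apr 3, 2020.
The upstream gauge peaks: 13:05 Apr 3, 2020 + 2h20m = 15:25 Apr 3, 2020.
Comparing: the crest passes the city at 08:00 Apr 4, 2020 vs the upstream gauge peaks at 15:25 Apr 3, 2020. Earlier: the upstream gauge peaks.

The upstream gauge peaks — 15:25 on 3 April 2020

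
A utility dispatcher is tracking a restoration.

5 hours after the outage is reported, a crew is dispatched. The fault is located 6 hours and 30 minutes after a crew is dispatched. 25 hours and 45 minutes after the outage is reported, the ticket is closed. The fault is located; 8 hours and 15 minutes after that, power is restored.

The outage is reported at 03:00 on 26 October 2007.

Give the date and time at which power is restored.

The outage is reported: 03:00 Oct 26, 2007.
A crew is dispatched: 03:00 Oct 26, 2007 + 5h = 08:00 Oct 26, 2007.
The fault is located: 08:00 Oct 26, 2007 + 6h30m = 14:30 Oct 26, 2007.
Power is restored: 14:30 Oct 26, 2007 + 8h15m = 22:45 Oct 26, 2007.

22:45 on 26 October 2007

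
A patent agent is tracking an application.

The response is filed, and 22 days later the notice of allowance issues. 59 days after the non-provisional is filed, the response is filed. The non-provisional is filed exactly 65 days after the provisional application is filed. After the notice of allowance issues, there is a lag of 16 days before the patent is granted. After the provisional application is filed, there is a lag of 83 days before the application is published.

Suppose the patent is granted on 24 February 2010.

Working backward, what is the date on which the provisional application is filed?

The patent is granted: Feb 24, 2010.
The notice of allowance issues: Feb 24, 2010 − 16 days = Feb 8, 2010.
The response is filed: Feb 8, 2010 − 22 days = Jan 17, 2010.
The non-provisional is filed: Jan 17, 2010 − 59 days = Nov 19, 2009.
The provisional application is filed: Nov 19, 2009 − 65 days = Sep 15, 2009.

15 September 2009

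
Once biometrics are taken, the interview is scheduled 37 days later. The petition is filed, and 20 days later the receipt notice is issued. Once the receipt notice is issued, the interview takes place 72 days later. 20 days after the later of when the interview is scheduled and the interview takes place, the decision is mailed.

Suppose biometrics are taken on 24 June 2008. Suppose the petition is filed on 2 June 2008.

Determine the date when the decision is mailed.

22 September 2008

Biometrics are taken: Jun 24, 2008.
The interview is scheduled: Jun 24, 2008 + 37 days = Jul 31, 2008.
The petition is filed: Jun 2, 2008.
The receipt notice is issued: Jun 2, 2008 + 20 days = Jun 22, 2008.
The interview takes place: Jun 22, 2008 + 72 days = Sep 2, 2008.
Both prerequisites met — the interview is scheduled (Jul 31, 2008), the interview takes place (Sep 2, 2008); the later is Sep 2, 2008.
The decision is mailed: Sep 2, 2008 + 20 days = Sep 22, 2008.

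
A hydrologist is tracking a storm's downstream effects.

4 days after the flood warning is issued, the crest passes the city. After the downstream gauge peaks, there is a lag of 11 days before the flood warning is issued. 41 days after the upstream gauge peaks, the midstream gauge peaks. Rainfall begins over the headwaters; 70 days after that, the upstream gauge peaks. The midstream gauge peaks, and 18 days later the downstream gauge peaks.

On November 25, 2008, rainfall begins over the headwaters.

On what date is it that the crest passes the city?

Rainfall begins over the headwaters: Nov 25, 2008.
The upstream gauge peaks: Nov 25, 2008 + 70 days = Feb 3, 2009.
The midstream gauge peaks: Feb 3, 2009 + 41 days = Mar 16, 2009.
The downstream gauge peaks: Mar 16, 2009 + 18 days = Apr 3, 2009.
The flood warning is issued: Apr 3, 2009 + 11 days = Apr 14, 2009.
The crest passes the city: Apr 14, 2009 + 4 days = Apr 18, 2009.

April 18, 2009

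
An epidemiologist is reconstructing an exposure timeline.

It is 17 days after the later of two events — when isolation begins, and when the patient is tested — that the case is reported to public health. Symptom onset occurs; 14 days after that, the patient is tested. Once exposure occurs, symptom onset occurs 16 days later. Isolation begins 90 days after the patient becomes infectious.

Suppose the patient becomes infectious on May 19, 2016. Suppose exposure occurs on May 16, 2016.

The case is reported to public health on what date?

September 3, 2016

The patient becomes infectious: May 19, 2016.
Isolation begins: May 19, 2016 + 90 days = Aug 17, 2016.
Exposure occurs: May 16, 2016.
Symptom onset occurs: May 16, 2016 + 16 days = Jun 1, 2016.
The patient is tested: Jun 1, 2016 + 14 days = Jun 15, 2016.
Both prerequisites met — isolation begins (Aug 17, 2016), the patient is tested (Jun 15, 2016); the later is Aug 17, 2016.
The case is reported to public health: Aug 17, 2016 + 17 days = Sep 3, 2016.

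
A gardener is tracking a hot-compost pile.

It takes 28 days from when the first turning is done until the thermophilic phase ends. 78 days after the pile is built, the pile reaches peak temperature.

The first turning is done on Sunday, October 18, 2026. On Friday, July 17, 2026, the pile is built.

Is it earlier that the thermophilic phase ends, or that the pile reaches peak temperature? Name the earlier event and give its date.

The pile reaches peak temperature — Saturday, October 3, 2026

The first turning is done: Oct 18, 2026.
The thermophilic phase ends: Oct 18, 2026 + 28 days = Nov 15, 2026.
The pile is built: Jul 17, 2026.
The pile reaches peak temperature: Jul 17, 2026 + 78 days = Oct 3, 2026.
Comparing: the thermophilic phase ends on Nov 15, 2026 vs the pile reaches peak temperature on Oct 3, 2026. Earlier: the pile reaches peak temperature.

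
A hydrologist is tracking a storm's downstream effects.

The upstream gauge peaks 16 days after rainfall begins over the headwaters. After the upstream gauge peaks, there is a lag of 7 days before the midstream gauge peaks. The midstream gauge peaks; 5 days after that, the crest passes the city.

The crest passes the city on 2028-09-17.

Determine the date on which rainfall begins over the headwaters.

The crest passes the city: Sep 17, 2028.
The midstream gauge peaks: Sep 17, 2028 − 5 days = Sep 12, 2028.
The upstream gauge peaks: Sep 12, 2028 − 7 days = Sep 5, 2028.
Rainfall begins over the headwaters: Sep 5, 2028 − 16 days = Aug 20, 2028.

2028-08-20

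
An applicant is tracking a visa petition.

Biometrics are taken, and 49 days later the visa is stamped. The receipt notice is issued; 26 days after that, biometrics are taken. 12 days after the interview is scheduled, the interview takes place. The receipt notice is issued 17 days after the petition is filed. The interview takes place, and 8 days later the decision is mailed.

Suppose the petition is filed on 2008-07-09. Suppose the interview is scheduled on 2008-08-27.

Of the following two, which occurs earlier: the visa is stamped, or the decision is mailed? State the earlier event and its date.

The decision is mailed — 2008-09-16

The petition is filed: Jul 9, 2008.
The receipt notice is issued: Jul 9, 2008 + 17 days = Jul 26, 2008.
Biometrics are taken: Jul 26, 2008 + 26 days = Aug 21, 2008.
The visa is stamped: Aug 21, 2008 + 49 days = Oct 9, 2008.
The interview is scheduled: Aug 27, 2008.
The interview takes place: Aug 27, 2008 + 12 days = Sep 8, 2008.
The decision is mailed: Sep 8, 2008 + 8 days = Sep 16, 2008.
Comparing: the visa is stamped on Oct 9, 2008 vs the decision is mailed on Sep 16, 2008. Earlier: the decision is mailed.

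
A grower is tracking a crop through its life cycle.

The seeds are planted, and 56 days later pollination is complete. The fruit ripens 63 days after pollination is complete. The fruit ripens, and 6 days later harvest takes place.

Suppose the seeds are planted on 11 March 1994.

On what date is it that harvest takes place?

The seeds are planted: Mar 11, 1994.
Pollination is complete: Mar 11, 1994 + 56 days = May 6, 1994.
The fruit ripens: May 6, 1994 + 63 days = Jul 8, 1994.
Harvest takes place: Jul 8, 1994 + 6 days = Jul 14, 1994.

14 July 1994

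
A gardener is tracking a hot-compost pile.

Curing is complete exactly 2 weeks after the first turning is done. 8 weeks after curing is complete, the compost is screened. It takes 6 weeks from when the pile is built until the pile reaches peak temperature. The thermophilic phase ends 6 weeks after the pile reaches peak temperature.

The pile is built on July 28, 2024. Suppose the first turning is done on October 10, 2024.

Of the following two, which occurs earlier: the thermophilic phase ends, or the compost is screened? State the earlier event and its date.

The thermophilic phase ends — October 20, 2024

The pile is built: Jul 28, 2024.
The pile reaches peak temperature: Jul 28, 2024 + 6 weeks = Sep 8, 2024.
The thermophilic phase ends: Sep 8, 2024 + 6 weeks = Oct 20, 2024.
The first turning is done: Oct 10, 2024.
Curing is complete: Oct 10, 2024 + 2 weeks = Oct 24, 2024.
The compost is screened: Oct 24, 2024 + 8 weeks = Dec 19, 2024.
Comparing: the thermophilic phase ends on Oct 20, 2024 vs the compost is screened on Dec 19, 2024. Earlier: the thermophilic phase ends.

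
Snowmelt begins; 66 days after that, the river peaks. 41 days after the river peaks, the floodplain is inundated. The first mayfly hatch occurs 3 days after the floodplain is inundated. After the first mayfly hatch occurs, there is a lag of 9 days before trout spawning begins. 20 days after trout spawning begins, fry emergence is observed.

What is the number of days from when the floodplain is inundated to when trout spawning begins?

12 days

Causal path: the floodplain is inundated → the first mayfly hatch occurs → trout spawning begins.
Total delay along the path: 3 + 9 = 12 days.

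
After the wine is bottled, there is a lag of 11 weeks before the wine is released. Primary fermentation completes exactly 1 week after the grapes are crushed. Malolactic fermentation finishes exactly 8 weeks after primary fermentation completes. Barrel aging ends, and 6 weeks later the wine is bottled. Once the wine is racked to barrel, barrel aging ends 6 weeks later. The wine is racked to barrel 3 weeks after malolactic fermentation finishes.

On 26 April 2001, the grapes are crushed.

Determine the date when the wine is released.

27 December 2001

The grapes are crushed: Apr 26, 2001.
Primary fermentation completes: Apr 26, 2001 + 1 week = May 3, 2001.
Malolactic fermentation finishes: May 3, 2001 + 8 weeks = Jun 28, 2001.
The wine is racked to barrel: Jun 28, 2001 + 3 weeks = Jul 19, 2001.
Barrel aging ends: Jul 19, 2001 + 6 weeks = Aug 30, 2001.
The wine is bottled: Aug 30, 2001 + 6 weeks = Oct 11, 2001.
The wine is released: Oct 11, 2001 + 11 weeks = Dec 27, 2001.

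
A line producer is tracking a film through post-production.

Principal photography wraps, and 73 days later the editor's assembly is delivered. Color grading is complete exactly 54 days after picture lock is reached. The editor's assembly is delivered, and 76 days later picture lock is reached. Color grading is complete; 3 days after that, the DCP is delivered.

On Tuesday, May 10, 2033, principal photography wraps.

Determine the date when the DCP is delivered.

Friday, December 2, 2033

Principal photography wraps: May 10, 2033.
The editor's assembly is delivered: May 10, 2033 + 73 days = Jul 22, 2033.
Picture lock is reached: Jul 22, 2033 + 76 days = Oct 6, 2033.
Color grading is complete: Oct 6, 2033 + 54 days = Nov 29, 2033.
The DCP is delivered: Nov 29, 2033 + 3 days = Dec 2, 2033.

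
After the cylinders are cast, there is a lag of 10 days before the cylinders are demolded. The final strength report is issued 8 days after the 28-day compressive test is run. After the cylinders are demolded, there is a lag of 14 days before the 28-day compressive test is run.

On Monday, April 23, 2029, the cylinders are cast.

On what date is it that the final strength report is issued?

Friday, May 25, 2029

The cylinders are cast: Apr 23, 2029.
The cylinders are demolded: Apr 23, 2029 + 10 days = May 3, 2029.
The 28-day compressive test is run: May 3, 2029 + 14 days = May 17, 2029.
The final strength report is issued: May 17, 2029 + 8 days = May 25, 2029.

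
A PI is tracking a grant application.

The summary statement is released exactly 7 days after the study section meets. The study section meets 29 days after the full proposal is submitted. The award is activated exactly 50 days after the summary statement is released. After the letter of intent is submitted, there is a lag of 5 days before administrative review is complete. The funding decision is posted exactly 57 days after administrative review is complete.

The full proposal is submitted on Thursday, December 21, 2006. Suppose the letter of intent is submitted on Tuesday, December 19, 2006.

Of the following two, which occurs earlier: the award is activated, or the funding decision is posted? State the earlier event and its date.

The full proposal is submitted: Dec 21, 2006.
The study section meets: Dec 21, 2006 + 29 days = Jan 19, 2007.
The summary statement is released: Jan 19, 2007 + 7 days = Jan 26, 2007.
The award is activated: Jan 26, 2007 + 50 days = Mar 17, 2007.
The letter of intent is submitted: Dec 19, 2006.
Administrative review is complete: Dec 19, 2006 + 5 days = Dec 24, 2006.
The funding decision is posted: Dec 24, 2006 + 57 days = Feb 19, 2007.
Comparing: the award is activated on Mar 17, 2007 vs the funding decision is posted on Feb 19, 2007. Earlier: the funding decision is posted.

The funding decision is posted — Monday, February 19, 2007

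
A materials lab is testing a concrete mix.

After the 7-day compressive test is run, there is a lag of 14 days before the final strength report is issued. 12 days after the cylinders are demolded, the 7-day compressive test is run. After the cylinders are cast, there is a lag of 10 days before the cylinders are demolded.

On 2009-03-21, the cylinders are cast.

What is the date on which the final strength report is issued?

2009-04-26

The cylinders are cast: Mar 21, 2009.
The cylinders are demolded: Mar 21, 2009 + 10 days = Mar 31, 2009.
The 7-day compressive test is run: Mar 31, 2009 + 12 days = Apr 12, 2009.
The final strength report is issued: Apr 12, 2009 + 14 days = Apr 26, 2009.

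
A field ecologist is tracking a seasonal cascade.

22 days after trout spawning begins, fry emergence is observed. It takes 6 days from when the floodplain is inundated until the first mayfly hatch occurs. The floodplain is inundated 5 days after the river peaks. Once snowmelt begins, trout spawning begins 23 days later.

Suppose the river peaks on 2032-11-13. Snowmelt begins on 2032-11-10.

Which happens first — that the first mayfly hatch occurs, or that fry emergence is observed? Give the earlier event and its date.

The river peaks: Nov 13, 2032.
The floodplain is inundated: Nov 13, 2032 + 5 days = Nov 18, 2032.
The first mayfly hatch occurs: Nov 18, 2032 + 6 days = Nov 24, 2032.
Snowmelt begins: Nov 10, 2032.
Trout spawning begins: Nov 10, 2032 + 23 days = Dec 3, 2032.
Fry emergence is observed: Dec 3, 2032 + 22 days = Dec 25, 2032.
Comparing: the first mayfly hatch occurs on Nov 24, 2032 vs fry emergence is observed on Dec 25, 2032. Earlier: the first mayfly hatch occurs.

The first mayfly hatch occurs — 2032-11-24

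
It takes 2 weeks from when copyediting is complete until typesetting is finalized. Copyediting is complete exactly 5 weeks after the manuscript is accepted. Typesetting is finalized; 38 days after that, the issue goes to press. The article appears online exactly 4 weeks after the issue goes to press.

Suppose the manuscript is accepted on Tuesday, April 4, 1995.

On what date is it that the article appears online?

Friday, July 28, 1995

The manuscript is accepted: Apr 4, 1995.
Copyediting is complete: Apr 4, 1995 + 5 weeks = May 9, 1995.
Typesetting is finalized: May 9, 1995 + 2 weeks = May 23, 1995.
The issue goes to press: May 23, 1995 + 38 days = Jun 30, 1995.
The article appears online: Jun 30, 1995 + 4 weeks = Jul 28, 1995.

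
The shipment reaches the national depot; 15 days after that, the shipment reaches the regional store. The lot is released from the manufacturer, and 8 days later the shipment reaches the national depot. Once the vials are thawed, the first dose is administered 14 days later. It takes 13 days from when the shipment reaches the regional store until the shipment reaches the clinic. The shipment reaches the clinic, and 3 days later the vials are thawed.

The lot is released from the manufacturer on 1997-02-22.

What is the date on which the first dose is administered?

The lot is released from the manufacturer: Feb 22, 1997.
The shipment reaches the national depot: Feb 22, 1997 + 8 days = Mar 2, 1997.
The shipment reaches the regional store: Mar 2, 1997 + 15 days = Mar 17, 1997.
The shipment reaches the clinic: Mar 17, 1997 + 13 days = Mar 30, 1997.
The vials are thawed: Mar 30, 1997 + 3 days = Apr 2, 1997.
The first dose is administered: Apr 2, 1997 + 14 days = Apr 16, 1997.

1997-04-16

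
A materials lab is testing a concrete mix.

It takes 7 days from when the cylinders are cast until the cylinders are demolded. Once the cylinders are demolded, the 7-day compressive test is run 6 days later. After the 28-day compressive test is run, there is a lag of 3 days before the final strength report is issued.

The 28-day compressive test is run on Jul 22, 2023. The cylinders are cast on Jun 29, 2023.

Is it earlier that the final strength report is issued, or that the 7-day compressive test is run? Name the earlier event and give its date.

The 7-day compressive test is run — Jul 12, 2023

The 28-day compressive test is run: Jul 22, 2023.
The final strength report is issued: Jul 22, 2023 + 3 days = Jul 25, 2023.
The cylinders are cast: Jun 29, 2023.
The cylinders are demolded: Jun 29, 2023 + 7 days = Jul 6, 2023.
The 7-day compressive test is run: Jul 6, 2023 + 6 days = Jul 12, 2023.
Comparing: the final strength report is issued on Jul 25, 2023 vs the 7-day compressive test is run on Jul 12, 2023. Earlier: the 7-day compressive test is run.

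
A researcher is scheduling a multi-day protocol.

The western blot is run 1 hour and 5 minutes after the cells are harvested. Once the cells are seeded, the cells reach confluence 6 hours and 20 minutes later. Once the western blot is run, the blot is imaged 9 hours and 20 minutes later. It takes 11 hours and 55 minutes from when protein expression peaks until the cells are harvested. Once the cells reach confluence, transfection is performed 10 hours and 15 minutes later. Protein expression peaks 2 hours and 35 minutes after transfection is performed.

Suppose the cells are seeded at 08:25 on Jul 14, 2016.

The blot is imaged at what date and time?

01:55 on Jul 16, 2016

The cells are seeded: 08:25 Jul 14, 2016.
The cells reach confluence: 08:25 Jul 14, 2016 + 6h20m = 14:45 Jul 14, 2016.
Transfection is performed: 14:45 Jul 14, 2016 + 10h15m = 01:00 Jul 15, 2016.
Protein expression peaks: 01:00 Jul 15, 2016 + 2h35m = 03:35 Jul 15, 2016.
The cells are harvested: 03:35 Jul 15, 2016 + 11h55m = 15:30 Jul 15, 2016.
The western blot is run: 15:30 Jul 15, 2016 + 1h05m = 16:35 Jul 15, 2016.
The blot is imaged: 16:35 Jul 15, 2016 + 9h20m = 01:55 Jul 16, 2016.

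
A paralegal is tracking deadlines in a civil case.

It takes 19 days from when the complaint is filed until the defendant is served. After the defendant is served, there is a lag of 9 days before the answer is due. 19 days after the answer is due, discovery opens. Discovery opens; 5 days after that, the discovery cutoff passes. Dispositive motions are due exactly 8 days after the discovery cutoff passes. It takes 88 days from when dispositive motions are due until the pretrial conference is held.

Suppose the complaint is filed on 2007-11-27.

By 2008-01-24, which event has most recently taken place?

The discovery cutoff passes

The complaint is filed: Nov 27, 2007.
The defendant is served: Nov 27, 2007 + 19 days = Dec 16, 2007.
The answer is due: Dec 16, 2007 + 9 days = Dec 25, 2007.
Discovery opens: Dec 25, 2007 + 19 days = Jan 13, 2008.
The discovery cutoff passes: Jan 13, 2008 + 5 days = Jan 18, 2008.
Dispositive motions are due: Jan 18, 2008 + 8 days = Jan 26, 2008.
The pretrial conference is held: Jan 26, 2008 + 88 days = Apr 23, 2008.
Jan 24, 2008 falls between when the discovery cutoff passes (Jan 18, 2008) and when dispositive motions are due (Jan 26, 2008).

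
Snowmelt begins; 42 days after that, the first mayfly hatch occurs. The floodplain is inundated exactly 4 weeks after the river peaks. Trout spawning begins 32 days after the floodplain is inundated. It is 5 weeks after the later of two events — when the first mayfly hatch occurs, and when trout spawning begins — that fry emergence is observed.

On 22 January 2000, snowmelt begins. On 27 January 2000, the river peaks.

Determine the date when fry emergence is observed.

Snowmelt begins: Jan 22, 2000.
The first mayfly hatch occurs: Jan 22, 2000 + 42 days = Mar 4, 2000.
The river peaks: Jan 27, 2000.
The floodplain is inundated: Jan 27, 2000 + 4 weeks = Feb 24, 2000.
Trout spawning begins: Feb 24, 2000 + 32 days = Mar 27, 2000.
Both prerequisites met — the first mayfly hatch occurs (Mar 4, 2000), trout spawning begins (Mar 27, 2000); the later is Mar 27, 2000.
Fry emergence is observed: Mar 27, 2000 + 5 weeks = May 1, 2000.

1 May 2000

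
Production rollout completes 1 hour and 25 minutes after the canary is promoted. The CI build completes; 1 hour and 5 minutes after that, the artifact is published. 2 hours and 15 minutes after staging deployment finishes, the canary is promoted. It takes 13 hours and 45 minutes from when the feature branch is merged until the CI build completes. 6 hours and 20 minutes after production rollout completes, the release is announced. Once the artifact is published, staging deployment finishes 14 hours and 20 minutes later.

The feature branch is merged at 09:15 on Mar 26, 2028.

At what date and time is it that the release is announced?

The feature branch is merged: 09:15 Mar 26, 2028.
The CI build completes: 09:15 Mar 26, 2028 + 13h45m = 23:00 Mar 26, 2028.
The artifact is published: 23:00 Mar 26, 2028 + 1h05m = 00:05 Mar 27, 2028.
Staging deployment finishes: 00:05 Mar 27, 2028 + 14h20m = 14:25 Mar 27, 2028.
The canary is promoted: 14:25 Mar 27, 2028 + 2h15m = 16:40 Mar 27, 2028.
Production rollout completes: 16:40 Mar 27, 2028 + 1h25m = 18:05 Mar 27, 2028.
The release is announced: 18:05 Mar 27, 2028 + 6h20m = 00:25 Mar 28, 2028.

00:25 on Mar 28, 2028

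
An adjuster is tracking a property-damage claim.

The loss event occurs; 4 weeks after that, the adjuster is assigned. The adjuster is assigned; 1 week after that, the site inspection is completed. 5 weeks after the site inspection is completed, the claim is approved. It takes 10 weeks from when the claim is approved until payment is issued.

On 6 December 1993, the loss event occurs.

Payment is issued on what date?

The loss event occurs: Dec 6, 1993.
The adjuster is assigned: Dec 6, 1993 + 4 weeks = Jan 3, 1994.
The site inspection is completed: Jan 3, 1994 + 1 week = Jan 10, 1994.
The claim is approved: Jan 10, 1994 + 5 weeks = Feb 14, 1994.
Payment is issued: Feb 14, 1994 + 10 weeks = Apr 25, 1994.

25 April 1994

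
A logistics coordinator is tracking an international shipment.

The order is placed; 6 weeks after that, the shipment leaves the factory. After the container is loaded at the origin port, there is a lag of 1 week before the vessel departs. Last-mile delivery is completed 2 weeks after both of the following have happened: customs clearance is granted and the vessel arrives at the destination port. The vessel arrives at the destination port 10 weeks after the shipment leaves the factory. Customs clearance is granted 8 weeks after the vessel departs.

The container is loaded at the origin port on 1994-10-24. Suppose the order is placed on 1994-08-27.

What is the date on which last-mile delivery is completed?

The container is loaded at the origin port: Oct 24, 1994.
The vessel departs: Oct 24, 1994 + 1 week = Oct 31, 1994.
Customs clearance is granted: Oct 31, 1994 + 8 weeks = Dec 26, 1994.
The order is placed: Aug 27, 1994.
The shipment leaves the factory: Aug 27, 1994 + 6 weeks = Oct 8, 1994.
The vessel arrives at the destination port: Oct 8, 1994 + 10 weeks = Dec 17, 1994.
Both prerequisites met — customs clearance is granted (Dec 26, 1994), the vessel arrives at the destination port (Dec 17, 1994); the later is Dec 26, 1994.
Last-mile delivery is completed: Dec 26, 1994 + 2 weeks = Jan 9, 1995.

1995-01-09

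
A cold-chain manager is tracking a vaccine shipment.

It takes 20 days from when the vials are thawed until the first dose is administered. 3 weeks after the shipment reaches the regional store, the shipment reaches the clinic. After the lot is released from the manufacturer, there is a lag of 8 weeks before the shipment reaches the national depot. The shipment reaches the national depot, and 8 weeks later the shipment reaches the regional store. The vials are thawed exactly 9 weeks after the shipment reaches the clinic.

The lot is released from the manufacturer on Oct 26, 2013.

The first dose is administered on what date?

The lot is released from the manufacturer: Oct 26, 2013.
The shipment reaches the national depot: Oct 26, 2013 + 8 weeks = Dec 21, 2013.
The shipment reaches the regional store: Dec 21, 2013 + 8 weeks = Feb 15, 2014.
The shipment reaches the clinic: Feb 15, 2014 + 3 weeks = Mar 8, 2014.
The vials are thawed: Mar 8, 2014 + 9 weeks = May 10, 2014.
The first dose is administered: May 10, 2014 + 20 days = May 30, 2014.

May 30, 2014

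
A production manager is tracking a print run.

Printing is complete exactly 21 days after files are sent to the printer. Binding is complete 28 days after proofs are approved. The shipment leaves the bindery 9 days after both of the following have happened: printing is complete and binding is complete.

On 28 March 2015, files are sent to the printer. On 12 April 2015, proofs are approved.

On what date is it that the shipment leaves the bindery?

19 May 2015

Files are sent to the printer: Mar 28, 2015.
Printing is complete: Mar 28, 2015 + 21 days = Apr 18, 2015.
Proofs are approved: Apr 12, 2015.
Binding is complete: Apr 12, 2015 + 28 days = May 10, 2015.
Both prerequisites met — printing is complete (Apr 18, 2015), binding is complete (May 10, 2015); the later is May 10, 2015.
The shipment leaves the bindery: May 10, 2015 + 9 days = May 19, 2015.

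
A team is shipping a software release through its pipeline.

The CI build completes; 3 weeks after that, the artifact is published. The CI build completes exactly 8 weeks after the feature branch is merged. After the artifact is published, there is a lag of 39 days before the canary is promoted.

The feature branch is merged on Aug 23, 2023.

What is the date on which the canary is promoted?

The feature branch is merged: Aug 23, 2023.
The CI build completes: Aug 23, 2023 + 8 weeks = Oct 18, 2023.
The artifact is published: Oct 18, 2023 + 3 weeks = Nov 8, 2023.
The canary is promoted: Nov 8, 2023 + 39 days = Dec 17, 2023.

Dec 17, 2023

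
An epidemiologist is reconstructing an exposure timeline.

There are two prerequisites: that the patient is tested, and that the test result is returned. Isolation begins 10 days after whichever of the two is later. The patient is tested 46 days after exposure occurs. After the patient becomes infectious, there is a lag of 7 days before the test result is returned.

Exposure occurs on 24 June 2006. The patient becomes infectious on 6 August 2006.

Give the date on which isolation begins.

Exposure occurs: Jun 24, 2006.
The patient is tested: Jun 24, 2006 + 46 days = Aug 9, 2006.
The patient becomes infectious: Aug 6, 2006.
The test result is returned: Aug 6, 2006 + 7 days = Aug 13, 2006.
Both prerequisites met — the patient is tested (Aug 9, 2006), the test result is returned (Aug 13, 2006); the later is Aug 13, 2006.
Isolation begins: Aug 13, 2006 + 10 days = Aug 23, 2006.

23 August 2006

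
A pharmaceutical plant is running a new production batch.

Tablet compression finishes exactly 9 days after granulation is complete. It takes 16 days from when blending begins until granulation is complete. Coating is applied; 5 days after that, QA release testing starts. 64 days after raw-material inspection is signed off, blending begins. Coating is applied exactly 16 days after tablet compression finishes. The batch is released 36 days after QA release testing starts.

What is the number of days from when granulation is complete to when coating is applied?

25 days

Causal path: granulation is complete → tablet compression finishes → coating is applied.
Total delay along the path: 9 + 16 = 25 days.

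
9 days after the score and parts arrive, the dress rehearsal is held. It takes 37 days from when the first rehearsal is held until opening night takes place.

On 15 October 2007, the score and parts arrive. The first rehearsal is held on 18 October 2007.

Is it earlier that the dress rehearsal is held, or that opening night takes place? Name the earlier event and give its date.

The dress rehearsal is held — 24 October 2007

The score and parts arrive: Oct 15, 2007.
The dress rehearsal is held: Oct 15, 2007 + 9 days = Oct 24, 2007.
The first rehearsal is held: Oct 18, 2007.
Opening night takes place: Oct 18, 2007 + 37 days = Nov 24, 2007.
Comparing: the dress rehearsal is held on Oct 24, 2007 vs opening night takes place on Nov 24, 2007. Earlier: the dress rehearsal is held.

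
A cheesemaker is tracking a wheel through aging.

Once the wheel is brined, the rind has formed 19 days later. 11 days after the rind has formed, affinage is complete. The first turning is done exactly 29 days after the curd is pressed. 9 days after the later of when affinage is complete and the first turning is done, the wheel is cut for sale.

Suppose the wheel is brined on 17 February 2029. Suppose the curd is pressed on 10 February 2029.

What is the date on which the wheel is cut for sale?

28 March 2029

The wheel is brined: Feb 17, 2029.
The rind has formed: Feb 17, 2029 + 19 days = Mar 8, 2029.
Affinage is complete: Mar 8, 2029 + 11 days = Mar 19, 2029.
The curd is pressed: Feb 10, 2029.
The first turning is done: Feb 10, 2029 + 29 days = Mar 11, 2029.
Both prerequisites met — affinage is complete (Mar 19, 2029), the first turning is done (Mar 11, 2029); the later is Mar 19, 2029.
The wheel is cut for sale: Mar 19, 2029 + 9 days = Mar 28, 2029.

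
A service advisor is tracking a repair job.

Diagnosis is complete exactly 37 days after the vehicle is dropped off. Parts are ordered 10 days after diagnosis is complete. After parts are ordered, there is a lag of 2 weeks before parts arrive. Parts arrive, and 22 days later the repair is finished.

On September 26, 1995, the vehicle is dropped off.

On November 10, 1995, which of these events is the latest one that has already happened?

Diagnosis is complete

The vehicle is dropped off: Sep 26, 1995.
Diagnosis is complete: Sep 26, 1995 + 37 days = Nov 2, 1995.
Parts are ordered: Nov 2, 1995 + 10 days = Nov 12, 1995.
Parts arrive: Nov 12, 1995 + 2 weeks = Nov 26, 1995.
The repair is finished: Nov 26, 1995 + 22 days = Dec 18, 1995.
Nov 10, 1995 falls between when diagnosis is complete (Nov 2, 1995) and when parts are ordered (Nov 12, 1995).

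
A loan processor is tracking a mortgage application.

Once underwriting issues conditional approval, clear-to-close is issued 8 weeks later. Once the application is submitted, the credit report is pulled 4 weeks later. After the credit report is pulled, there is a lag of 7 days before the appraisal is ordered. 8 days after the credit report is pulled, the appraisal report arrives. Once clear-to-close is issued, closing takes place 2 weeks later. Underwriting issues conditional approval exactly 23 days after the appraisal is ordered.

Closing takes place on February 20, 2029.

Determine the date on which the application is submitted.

October 15, 2028

Closing takes place: Feb 20, 2029.
Clear-to-close is issued: Feb 20, 2029 − 2 weeks = Feb 6, 2029.
Underwriting issues conditional approval: Feb 6, 2029 − 8 weeks = Dec 12, 2028.
The appraisal is ordered: Dec 12, 2028 − 23 days = Nov 19, 2028.
The credit report is pulled: Nov 19, 2028 − 7 days = Nov 12, 2028.
The application is submitted: Nov 12, 2028 − 4 weeks = Oct 15, 2028.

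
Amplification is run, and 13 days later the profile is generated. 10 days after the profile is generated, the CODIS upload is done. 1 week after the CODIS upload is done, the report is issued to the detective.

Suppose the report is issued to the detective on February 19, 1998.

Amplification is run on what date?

The report is issued to the detective: Feb 19, 1998.
The CODIS upload is done: Feb 19, 1998 − 1 week = Feb 12, 1998.
The profile is generated: Feb 12, 1998 − 10 days = Feb 2, 1998.
Amplification is run: Feb 2, 1998 − 13 days = Jan 20, 1998.

January 20, 1998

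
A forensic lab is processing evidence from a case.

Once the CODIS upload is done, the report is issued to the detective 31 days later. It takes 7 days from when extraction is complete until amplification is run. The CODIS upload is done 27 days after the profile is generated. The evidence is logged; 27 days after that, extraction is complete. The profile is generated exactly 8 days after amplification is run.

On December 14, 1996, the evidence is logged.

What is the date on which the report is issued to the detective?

The evidence is logged: Dec 14, 1996.
Extraction is complete: Dec 14, 1996 + 27 days = Jan 10, 1997.
Amplification is run: Jan 10, 1997 + 7 days = Jan 17, 1997.
The profile is generated: Jan 17, 1997 + 8 days = Jan 25, 1997.
The CODIS upload is done: Jan 25, 1997 + 27 days = Feb 21, 1997.
The report is issued to the detective: Feb 21, 1997 + 31 days = Mar 24, 1997.

March 24, 1997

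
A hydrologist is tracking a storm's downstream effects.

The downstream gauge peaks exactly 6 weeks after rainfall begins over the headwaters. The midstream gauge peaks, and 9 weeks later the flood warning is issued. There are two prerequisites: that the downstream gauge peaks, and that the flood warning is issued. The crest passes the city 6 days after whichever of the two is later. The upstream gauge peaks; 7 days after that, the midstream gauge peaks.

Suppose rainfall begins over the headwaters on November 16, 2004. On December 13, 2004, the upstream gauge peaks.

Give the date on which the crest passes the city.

February 27, 2005

Rainfall begins over the headwaters: Nov 16, 2004.
The downstream gauge peaks: Nov 16, 2004 + 6 weeks = Dec 28, 2004.
The upstream gauge peaks: Dec 13, 2004.
The midstream gauge peaks: Dec 13, 2004 + 7 days = Dec 20, 2004.
The flood warning is issued: Dec 20, 2004 + 9 weeks = Feb 21, 2005.
Both prerequisites met — the downstream gauge peaks (Dec 28, 2004), the flood warning is issued (Feb 21, 2005); the later is Feb 21, 2005.
The crest passes the city: Feb 21, 2005 + 6 days = Feb 27, 2005.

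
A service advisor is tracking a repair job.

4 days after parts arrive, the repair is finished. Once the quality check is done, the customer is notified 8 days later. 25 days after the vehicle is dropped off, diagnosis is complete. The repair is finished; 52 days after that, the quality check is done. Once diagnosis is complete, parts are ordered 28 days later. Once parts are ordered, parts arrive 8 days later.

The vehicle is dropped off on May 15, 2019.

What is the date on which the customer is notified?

September 17, 2019

The vehicle is dropped off: May 15, 2019.
Diagnosis is complete: May 15, 2019 + 25 days = Jun 9, 2019.
Parts are ordered: Jun 9, 2019 + 28 days = Jul 7, 2019.
Parts arrive: Jul 7, 2019 + 8 days = Jul 15, 2019.
The repair is finished: Jul 15, 2019 + 4 days = Jul 19, 2019.
The quality check is done: Jul 19, 2019 + 52 days = Sep 9, 2019.
The customer is notified: Sep 9, 2019 + 8 days = Sep 17, 2019.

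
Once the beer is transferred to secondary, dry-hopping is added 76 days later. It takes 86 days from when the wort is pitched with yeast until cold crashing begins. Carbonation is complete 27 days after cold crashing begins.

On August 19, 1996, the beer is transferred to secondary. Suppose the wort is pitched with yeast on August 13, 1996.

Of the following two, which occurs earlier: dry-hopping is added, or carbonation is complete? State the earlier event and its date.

Dry-hopping is added — November 3, 1996

The beer is transferred to secondary: Aug 19, 1996.
Dry-hopping is added: Aug 19, 1996 + 76 days = Nov 3, 1996.
The wort is pitched with yeast: Aug 13, 1996.
Cold crashing begins: Aug 13, 1996 + 86 days = Nov 7, 1996.
Carbonation is complete: Nov 7, 1996 + 27 days = Dec 4, 1996.
Comparing: dry-hopping is added on Nov 3, 1996 vs carbonation is complete on Dec 4, 1996. Earlier: dry-hopping is added.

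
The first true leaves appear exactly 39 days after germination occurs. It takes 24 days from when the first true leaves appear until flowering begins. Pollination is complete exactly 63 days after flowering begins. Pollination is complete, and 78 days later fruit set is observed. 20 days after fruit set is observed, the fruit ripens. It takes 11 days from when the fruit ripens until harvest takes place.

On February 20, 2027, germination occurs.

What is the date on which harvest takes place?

Germination occurs: Feb 20, 2027.
The first true leaves appear: Feb 20, 2027 + 39 days = Mar 31, 2027.
Flowering begins: Mar 31, 2027 + 24 days = Apr 24, 2027.
Pollination is complete: Apr 24, 2027 + 63 days = Jun 26, 2027.
Fruit set is observed: Jun 26, 2027 + 78 days = Sep 12, 2027.
The fruit ripens: Sep 12, 2027 + 20 days = Oct 2, 2027.
Harvest takes place: Oct 2, 2027 + 11 days = Oct 13, 2027.

October 13, 2027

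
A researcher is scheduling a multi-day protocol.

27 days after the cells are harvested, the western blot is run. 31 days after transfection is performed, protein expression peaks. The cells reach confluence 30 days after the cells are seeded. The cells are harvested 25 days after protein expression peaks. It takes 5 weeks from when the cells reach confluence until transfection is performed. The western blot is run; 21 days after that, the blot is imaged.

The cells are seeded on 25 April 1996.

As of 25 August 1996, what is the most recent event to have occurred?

The cells are harvested

The cells are seeded: Apr 25, 1996.
The cells reach confluence: Apr 25, 1996 + 30 days = May 25, 1996.
Transfection is performed: May 25, 1996 + 5 weeks = Jun 29, 1996.
Protein expression peaks: Jun 29, 1996 + 31 days = Jul 30, 1996.
The cells are harvested: Jul 30, 1996 + 25 days = Aug 24, 1996.
The western blot is run: Aug 24, 1996 + 27 days = Sep 20, 1996.
The blot is imaged: Sep 20, 1996 + 21 days = Oct 11, 1996.
Aug 25, 1996 falls between when the cells are harvested (Aug 24, 1996) and when the western blot is run (Sep 20, 1996).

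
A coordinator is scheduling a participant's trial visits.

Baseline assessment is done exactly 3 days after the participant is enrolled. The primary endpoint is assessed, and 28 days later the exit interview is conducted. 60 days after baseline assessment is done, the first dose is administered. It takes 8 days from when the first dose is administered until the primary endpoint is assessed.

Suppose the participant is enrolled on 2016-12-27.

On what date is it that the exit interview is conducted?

The participant is enrolled: Dec 27, 2016.
Baseline assessment is done: Dec 27, 2016 + 3 days = Dec 30, 2016.
The first dose is administered: Dec 30, 2016 + 60 days = Feb 28, 2017.
The primary endpoint is assessed: Feb 28, 2017 + 8 days = Mar 8, 2017.
The exit interview is conducted: Mar 8, 2017 + 28 days = Apr 5, 2017.

2017-04-05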